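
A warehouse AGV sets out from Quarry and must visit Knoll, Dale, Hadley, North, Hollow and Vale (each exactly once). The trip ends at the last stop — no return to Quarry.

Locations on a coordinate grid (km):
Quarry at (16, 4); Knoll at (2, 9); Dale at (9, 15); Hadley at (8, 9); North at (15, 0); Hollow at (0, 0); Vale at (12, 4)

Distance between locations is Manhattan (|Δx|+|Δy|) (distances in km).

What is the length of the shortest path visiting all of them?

There are 6! = 720 possible orderings.
Quarry → Knoll → Dale → Hadley → North → Hollow → Vale: 19+13+7+16+15+16 = 86
Quarry → Knoll → Dale → Hadley → North → Vale → Hollow: 19+13+7+16+7+16 = 78
Quarry → Knoll → Dale → Hadley → Hollow → North → Vale: 19+13+7+17+15+7 = 78
Quarry → Knoll → Dale → Hadley → Hollow → Vale → North: 19+13+7+17+16+7 = 79
Quarry → Knoll → Dale → Hadley → Vale → North → Hollow: 19+13+7+9+7+15 = 70
Quarry → Knoll → Dale → Hadley → Vale → Hollow → North: 19+13+7+9+16+15 = 79
Quarry → Knoll → Dale → North → Hadley → Hollow → Vale: 19+13+21+16+17+16 = 102
Quarry → Knoll → Dale → North → Hadley → Vale → Hollow: 19+13+21+16+9+16 = 94
… (712 more)
Quarry → North → Vale → Dale → Hadley → Knoll → Hollow: 5+7+14+7+6+11 = 50  ← best
The minimum is 50.
One shortest path: Quarry → North → Vale → Dale → Hadley → Knoll → Hollow.

Shortest open route: 50 km.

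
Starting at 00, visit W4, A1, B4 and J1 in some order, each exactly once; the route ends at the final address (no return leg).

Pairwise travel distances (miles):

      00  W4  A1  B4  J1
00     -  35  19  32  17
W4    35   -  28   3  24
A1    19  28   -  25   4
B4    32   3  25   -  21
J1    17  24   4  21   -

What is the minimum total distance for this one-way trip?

There are 4! = 24 possible orderings.
00→W4→A1→B4→J1: 35+28+25+21 = 109
00→W4→A1→J1→B4: 35+28+4+21 = 88
00→W4→B4→A1→J1: 35+3+25+4 = 67
00→W4→B4→J1→A1: 35+3+21+4 = 63
00→W4→J1→A1→B4: 35+24+4+25 = 88
00→W4→J1→B4→A1: 35+24+21+25 = 105
00→A1→W4→B4→J1: 19+28+3+21 = 71
00→A1→W4→J1→B4: 19+28+24+21 = 92
00→A1→B4→W4→J1: 19+25+3+24 = 71
00→A1→B4→J1→W4: 19+25+21+24 = 89
00→A1→J1→W4→B4: 19+4+24+3 = 50
00→A1→J1→B4→W4: 19+4+21+3 = 47
00→B4→W4→A1→J1: 32+3+28+4 = 67
00→B4→W4→J1→A1: 32+3+24+4 = 63
… (10 more)
The minimum is 47.
One shortest path: 00 → A1 → J1 → B4 → W4.

Minimum one-way distance = 47 miles.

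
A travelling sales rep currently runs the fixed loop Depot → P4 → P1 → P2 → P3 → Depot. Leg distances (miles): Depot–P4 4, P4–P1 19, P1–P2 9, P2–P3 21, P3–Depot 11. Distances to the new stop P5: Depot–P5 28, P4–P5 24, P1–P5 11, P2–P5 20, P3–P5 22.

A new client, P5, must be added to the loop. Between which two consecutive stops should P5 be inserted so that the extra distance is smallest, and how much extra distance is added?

Minimum extra distance: 16 miles, inserting P5 between P4 and P1.

Insertion cost between consecutive stops i–j is d(i,P5) + d(P5,j) − d(i,j):
  between Depot and P4: 28 + 24 − 4 = 48
  between P4 and P1: 24 + 11 − 19 = 16
  between P1 and P2: 11 + 20 − 9 = 22
  between P2 and P3: 20 + 22 − 21 = 21
  between P3 and Depot: 22 + 28 − 11 = 39
Cheapest insertion is between P4 and P1, adding 16.
New total = 64 + 16 = 80.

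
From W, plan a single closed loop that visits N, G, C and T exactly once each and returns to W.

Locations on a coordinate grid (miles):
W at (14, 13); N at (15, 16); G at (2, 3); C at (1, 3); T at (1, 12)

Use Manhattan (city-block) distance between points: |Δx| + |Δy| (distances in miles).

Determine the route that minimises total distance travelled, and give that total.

Minimum total distance: 54 miles.

With 4 stops there are 4!/2 = 12 distinct round trips (a route and its reverse cost the same).
W → N → G → C → T → W: 4+26+1+9+14 = 54
W → N → G → T → C → W: 4+26+10+9+23 = 72
W → N → C → G → T → W: 4+27+1+10+14 = 56
W → N → C → T → G → W: 4+27+9+10+22 = 72
W → N → T → G → C → W: 4+18+10+1+23 = 56
W → N → T → C → G → W: 4+18+9+1+22 = 54
W → G → N → C → T → W: 22+26+27+9+14 = 98
W → G → N → T → C → W: 22+26+18+9+23 = 98
W → G → C → N → T → W: 22+1+27+18+14 = 82
W → G → T → N → C → W: 22+10+18+27+23 = 100
W → C → N → G → T → W: 23+27+26+10+14 = 100
W → C → G → N → T → W: 23+1+26+18+14 = 82
The minimum is 54.
One optimal route: W → N → G → C → T → W (or its reverse).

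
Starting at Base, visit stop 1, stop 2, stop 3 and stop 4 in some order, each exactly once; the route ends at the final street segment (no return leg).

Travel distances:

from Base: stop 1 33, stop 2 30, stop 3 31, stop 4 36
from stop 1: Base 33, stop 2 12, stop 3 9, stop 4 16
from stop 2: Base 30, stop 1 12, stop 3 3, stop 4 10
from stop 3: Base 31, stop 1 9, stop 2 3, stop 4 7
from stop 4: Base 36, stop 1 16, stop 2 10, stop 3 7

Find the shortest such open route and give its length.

Shortest open route: 55.

There are 4! = 24 possible orderings.
Base→stop 1→stop 2→stop 3→stop 4: 33+12+3+7 = 55
Base→stop 1→stop 2→stop 4→stop 3: 33+12+10+7 = 62
Base→stop 1→stop 3→stop 2→stop 4: 33+9+3+10 = 55
Base→stop 1→stop 3→stop 4→stop 2: 33+9+7+10 = 59
Base→stop 1→stop 4→stop 2→stop 3: 33+16+10+3 = 62
Base→stop 1→stop 4→stop 3→stop 2: 33+16+7+3 = 59
Base→stop 2→stop 1→stop 3→stop 4: 30+12+9+7 = 58
Base→stop 2→stop 1→stop 4→stop 3: 30+12+16+7 = 65
Base→stop 2→stop 3→stop 1→stop 4: 30+3+9+16 = 58
Base→stop 2→stop 3→stop 4→stop 1: 30+3+7+16 = 56
Base→stop 2→stop 4→stop 1→stop 3: 30+10+16+9 = 65
Base→stop 2→stop 4→stop 3→stop 1: 30+10+7+9 = 56
Base→stop 3→stop 1→stop 2→stop 4: 31+9+12+10 = 62
Base→stop 3→stop 1→stop 4→stop 2: 31+9+16+10 = 66
… (10 more)
The minimum is 55.
One shortest path: Base → stop 1 → stop 2 → stop 3 → stop 4.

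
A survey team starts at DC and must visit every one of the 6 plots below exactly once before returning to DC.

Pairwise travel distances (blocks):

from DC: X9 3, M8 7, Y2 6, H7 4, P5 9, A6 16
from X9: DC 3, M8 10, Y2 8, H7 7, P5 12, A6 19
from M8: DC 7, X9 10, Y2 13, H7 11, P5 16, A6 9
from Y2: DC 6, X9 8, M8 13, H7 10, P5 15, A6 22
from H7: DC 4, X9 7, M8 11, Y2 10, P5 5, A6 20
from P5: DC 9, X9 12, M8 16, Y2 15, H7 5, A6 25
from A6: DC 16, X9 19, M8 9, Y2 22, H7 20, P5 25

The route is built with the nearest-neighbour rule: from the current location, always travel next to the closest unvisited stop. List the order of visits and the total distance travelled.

From DC: distances to unvisited — X9=3, H7=4, Y2=6, M8=7, P5=9, A6=16. Nearest is X9 (3).
From X9: distances to unvisited — H7=7, Y2=8, M8=10, P5=12, A6=19. Nearest is H7 (7).
From H7: distances to unvisited — P5=5, Y2=10, M8=11, A6=20. Nearest is P5 (5).
From P5: distances to unvisited — Y2=15, M8=16, A6=25. Nearest is Y2 (15).
From Y2: distances to unvisited — M8=13, A6=22. Nearest is M8 (13).
From M8: distances to unvisited — A6=9. Nearest is A6 (9).
Return A6→DC: 16.
Total = 3 + 7 + 5 + 15 + 13 + 9 + 16 = 68.

Total distance 68 blocks via the nearest-neighbour route DC → X9 → H7 → P5 → Y2 → M8 → A6 → DC.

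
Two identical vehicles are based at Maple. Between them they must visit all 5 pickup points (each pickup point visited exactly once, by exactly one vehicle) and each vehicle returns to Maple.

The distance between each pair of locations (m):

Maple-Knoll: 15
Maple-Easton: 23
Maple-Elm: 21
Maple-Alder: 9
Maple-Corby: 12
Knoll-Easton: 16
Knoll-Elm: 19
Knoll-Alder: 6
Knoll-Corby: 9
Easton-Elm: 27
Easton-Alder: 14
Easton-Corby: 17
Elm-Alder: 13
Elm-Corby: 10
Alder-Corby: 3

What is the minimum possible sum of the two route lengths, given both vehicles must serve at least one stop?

There are 2^4 − 1 = 15 ways to divide the 5 stops into two non-empty groups. For each, the best each vehicle can do is its own shortest tour through its group:
  {Knoll} + {Easton, Elm, Alder, Corby}: 30 + 71 = 101
  {Easton} + {Knoll, Elm, Alder, Corby}: 46 + 55 = 101
  {Knoll, Easton} + {Elm, Alder, Corby}: 54 + 43 = 97
  {Elm} + {Knoll, Easton, Alder, Corby}: 42 + 60 = 102
  {Knoll, Elm} + {Easton, Alder, Corby}: 55 + 52 = 107
  {Easton, Elm} + {Knoll, Alder, Corby}: 71 + 36 = 107
  … (15 splits in total)
Best: vehicle 1 Maple → Knoll → Easton → Maple = 54; vehicle 2 Maple → Elm → Corby → Alder → Maple = 43; combined 97.

97 m — the smallest possible combined total.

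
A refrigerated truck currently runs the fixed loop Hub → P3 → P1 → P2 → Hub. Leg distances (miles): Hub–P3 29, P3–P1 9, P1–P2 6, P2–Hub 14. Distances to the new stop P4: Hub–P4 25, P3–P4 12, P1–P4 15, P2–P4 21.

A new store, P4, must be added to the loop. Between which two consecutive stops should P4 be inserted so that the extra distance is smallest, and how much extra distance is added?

Insertion cost between consecutive stops i–j is d(i,P4) + d(P4,j) − d(i,j):
  between Hub and P3: 25 + 12 − 29 = 8
  between P3 and P1: 12 + 15 − 9 = 18
  between P1 and P2: 15 + 21 − 6 = 30
  between P2 and Hub: 21 + 25 − 14 = 32
Cheapest insertion is between Hub and P3, adding 8.
New total = 58 + 8 = 66.

Adding 8 miles by placing P4 on the Hub–P3 leg.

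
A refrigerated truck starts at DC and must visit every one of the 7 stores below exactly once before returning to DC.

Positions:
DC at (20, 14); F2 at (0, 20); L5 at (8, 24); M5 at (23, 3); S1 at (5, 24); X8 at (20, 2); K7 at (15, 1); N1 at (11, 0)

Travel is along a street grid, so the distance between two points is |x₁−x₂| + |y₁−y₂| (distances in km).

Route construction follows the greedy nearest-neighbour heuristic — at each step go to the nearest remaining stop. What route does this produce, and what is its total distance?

At DC the remaining stops are X8 12, M5 14, K7 18, L5 22, N1 23, S1 25, F2 26; go to X8.
At X8 the remaining stops are M5 4, K7 6, N1 11, L5 34, S1 37, F2 38; go to M5.
At M5 the remaining stops are K7 10, N1 15, L5 36, S1 39, F2 40; go to K7.
At K7 the remaining stops are N1 5, L5 30, S1 33, F2 34; go to N1.
At N1 the remaining stops are L5 27, S1 30, F2 31; go to L5.
At L5 the remaining stops are S1 3, F2 12; go to S1.
At S1 the remaining stops are F2 9; go to F2.
Return F2→DC: 26.
Total = 12 + 4 + 10 + 5 + 27 + 3 + 9 + 26 = 96.

96 km along DC → X8 → M5 → K7 → N1 → L5 → S1 → F2 → DC.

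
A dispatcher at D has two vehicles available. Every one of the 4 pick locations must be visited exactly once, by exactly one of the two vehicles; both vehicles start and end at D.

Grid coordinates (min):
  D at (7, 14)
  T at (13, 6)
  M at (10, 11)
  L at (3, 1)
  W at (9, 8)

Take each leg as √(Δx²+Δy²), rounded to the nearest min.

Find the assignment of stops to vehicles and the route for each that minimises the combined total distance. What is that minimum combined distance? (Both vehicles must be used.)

Minimum combined distance: 43 min.

Try each way of splitting the stops between the two vehicles (each non-empty) and, for each split, find the best tour for each vehicle:
  {T} + {M, L, W}: 20 + 30 = 50
  {M} + {T, L, W}: 8 + 35 = 43
  {T, M} + {L, W}: 20 + 29 = 49
  {L} + {T, M, W}: 28 + 20 = 48
  {T, L} + {M, W}: 35 + 13 = 48
  {M, L} + {T, W}: 30 + 20 = 50
  … (7 splits in total)
Best: vehicle 1 D → M → D = 8; vehicle 2 D → L → T → W → D = 35; combined 43.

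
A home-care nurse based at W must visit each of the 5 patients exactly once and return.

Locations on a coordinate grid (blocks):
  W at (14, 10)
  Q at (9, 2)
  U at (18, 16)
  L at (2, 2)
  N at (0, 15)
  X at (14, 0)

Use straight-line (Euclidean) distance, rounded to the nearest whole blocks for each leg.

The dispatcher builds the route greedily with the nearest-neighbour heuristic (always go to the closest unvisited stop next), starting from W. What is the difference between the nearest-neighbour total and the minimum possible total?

W: U=7, Q=9, X=10, L=14, N=15 ⇒ U
U: X=16, Q=17, N=18, L=21 ⇒ X
X: Q=5, L=12, N=21 ⇒ Q
Q: L=7, N=16 ⇒ L
L: N=13 ⇒ N
NN route W → U → X → Q → L → N → W costs 63.
Optimal: W → U → N → L → Q → X → W costs 60 (by enumerating all 60 distinct tours).
Excess = 63 − 60 = 3.

The nearest-neighbour route is 3 blocks longer than optimal.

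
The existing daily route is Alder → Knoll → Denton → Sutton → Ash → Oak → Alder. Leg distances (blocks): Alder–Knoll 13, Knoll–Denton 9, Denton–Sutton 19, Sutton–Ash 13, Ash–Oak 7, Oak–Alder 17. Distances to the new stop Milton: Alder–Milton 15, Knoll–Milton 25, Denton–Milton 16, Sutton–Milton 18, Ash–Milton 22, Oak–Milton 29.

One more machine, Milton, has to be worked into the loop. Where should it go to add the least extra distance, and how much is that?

+15 blocks — insert Milton between Denton and Sutton.

Insertion cost between consecutive stops i–j is d(i,Milton) + d(Milton,j) − d(i,j):
  between Alder and Knoll: 15 + 25 − 13 = 27
  between Knoll and Denton: 25 + 16 − 9 = 32
  between Denton and Sutton: 16 + 18 − 19 = 15
  between Sutton and Ash: 18 + 22 − 13 = 27
  between Ash and Oak: 22 + 29 − 7 = 44
  between Oak and Alder: 29 + 15 − 17 = 27
Cheapest insertion is between Denton and Sutton, adding 15.
New total = 78 + 15 = 93.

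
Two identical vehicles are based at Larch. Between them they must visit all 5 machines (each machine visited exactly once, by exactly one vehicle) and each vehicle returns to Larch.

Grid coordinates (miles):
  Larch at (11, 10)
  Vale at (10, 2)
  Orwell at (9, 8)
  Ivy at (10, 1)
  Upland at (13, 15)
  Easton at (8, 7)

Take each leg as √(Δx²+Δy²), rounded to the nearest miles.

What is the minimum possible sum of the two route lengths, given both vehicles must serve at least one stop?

29 miles — the smallest possible combined total.

There are 2^4 − 1 = 15 ways to divide the 5 stops into two non-empty groups. For each, the best each vehicle can do is its own shortest tour through its group:
  {Vale} + {Orwell, Ivy, Upland, Easton}: 16 + 29 = 45
  {Orwell} + {Vale, Ivy, Upland, Easton}: 6 + 29 = 35
  {Vale, Orwell} + {Ivy, Upland, Easton}: 17 + 29 = 46
  {Ivy} + {Vale, Orwell, Upland, Easton}: 18 + 27 = 45
  {Vale, Ivy} + {Orwell, Upland, Easton}: 18 + 18 = 36
  {Orwell, Ivy} + {Vale, Upland, Easton}: 19 + 27 = 46
  … (15 splits in total)
  {Upland} + {Vale, Orwell, Ivy, Easton}: 10 + 19 = 29  ← best
Best: vehicle 1 Larch → Upland → Larch = 10; vehicle 2 Larch → Vale → Ivy → Easton → Orwell → Larch = 19; combined 29.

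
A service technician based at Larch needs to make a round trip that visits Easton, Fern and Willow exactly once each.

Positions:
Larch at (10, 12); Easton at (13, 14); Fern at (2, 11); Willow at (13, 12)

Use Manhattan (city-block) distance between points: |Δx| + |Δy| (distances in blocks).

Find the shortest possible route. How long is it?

Larch - Easton - Fern - Willow - Larch: 5+14+12+3 = 34
Larch - Easton - Willow - Fern - Larch: 5+2+12+9 = 28
Larch - Fern - Easton - Willow - Larch: 9+14+2+3 = 28
The minimum is 28.
One optimal route: Larch → Easton → Willow → Fern → Larch (or its reverse).

28 blocks — the shortest possible round trip.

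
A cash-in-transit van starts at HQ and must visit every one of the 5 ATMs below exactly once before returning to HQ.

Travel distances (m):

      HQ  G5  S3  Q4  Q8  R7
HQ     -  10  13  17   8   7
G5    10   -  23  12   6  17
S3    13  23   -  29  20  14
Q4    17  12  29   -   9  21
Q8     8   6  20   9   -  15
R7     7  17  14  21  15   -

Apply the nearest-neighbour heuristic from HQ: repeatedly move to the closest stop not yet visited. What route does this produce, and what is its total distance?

HQ → [R7:7 / Q8:8 / G5:10 / S3:13 / Q4:17] → R7 (7)
R7 → [S3:14 / Q8:15 / G5:17 / Q4:21] → S3 (14)
S3 → [Q8:20 / G5:23 / Q4:29] → Q8 (20)
Q8 → [G5:6 / Q4:9] → G5 (6)
G5 → [Q4:12] → Q4 (12)
Return Q4→HQ: 17.
Total = 7 + 14 + 20 + 6 + 12 + 17 = 76.

Nearest-neighbour total = 76 m; route HQ → R7 → S3 → Q8 → G5 → Q4 → HQ.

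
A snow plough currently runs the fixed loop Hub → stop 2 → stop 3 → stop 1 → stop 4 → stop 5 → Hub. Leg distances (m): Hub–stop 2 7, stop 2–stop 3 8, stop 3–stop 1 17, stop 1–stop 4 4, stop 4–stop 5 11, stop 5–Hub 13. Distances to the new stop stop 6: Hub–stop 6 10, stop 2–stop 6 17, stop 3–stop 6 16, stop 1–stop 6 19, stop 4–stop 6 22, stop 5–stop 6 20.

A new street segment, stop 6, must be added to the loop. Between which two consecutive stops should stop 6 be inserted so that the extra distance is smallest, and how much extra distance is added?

Insertion cost between consecutive stops i–j is d(i,stop 6) + d(stop 6,j) − d(i,j):
  between Hub and stop 2: 10 + 17 − 7 = 20
  between stop 2 and stop 3: 17 + 16 − 8 = 25
  between stop 3 and stop 1: 16 + 19 − 17 = 18
  between stop 1 and stop 4: 19 + 22 − 4 = 37
  between stop 4 and stop 5: 22 + 20 − 11 = 31
  between stop 5 and Hub: 20 + 10 − 13 = 17
Cheapest insertion is between stop 5 and Hub, adding 17.
New total = 60 + 17 = 77.

Minimum extra distance: 17 m, inserting stop 6 between stop 5 and Hub.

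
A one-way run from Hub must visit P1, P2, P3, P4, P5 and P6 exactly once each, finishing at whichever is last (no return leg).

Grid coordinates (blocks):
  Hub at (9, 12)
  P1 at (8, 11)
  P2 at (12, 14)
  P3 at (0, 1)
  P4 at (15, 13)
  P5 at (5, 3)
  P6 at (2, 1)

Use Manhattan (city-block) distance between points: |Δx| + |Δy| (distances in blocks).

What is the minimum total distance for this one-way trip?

There are 6! = 720 possible orderings.
Hub→P1→P2→P3→P4→P5→P6: 2+7+25+27+20+5 = 86
Hub→P1→P2→P3→P4→P6→P5: 2+7+25+27+25+5 = 91
Hub→P1→P2→P3→P5→P4→P6: 2+7+25+7+20+25 = 86
Hub→P1→P2→P3→P5→P6→P4: 2+7+25+7+5+25 = 71
Hub→P1→P2→P3→P6→P4→P5: 2+7+25+2+25+20 = 81
Hub→P1→P2→P3→P6→P5→P4: 2+7+25+2+5+20 = 61
Hub→P1→P2→P4→P3→P5→P6: 2+7+4+27+7+5 = 52
Hub→P1→P2→P4→P3→P6→P5: 2+7+4+27+2+5 = 47
… (712 more)
Hub→P2→P4→P1→P5→P6→P3: 5+4+9+11+5+2 = 36  ← best
The minimum is 36.
One shortest path: Hub → P2 → P4 → P1 → P5 → P6 → P3.

Minimum one-way distance = 36 blocks.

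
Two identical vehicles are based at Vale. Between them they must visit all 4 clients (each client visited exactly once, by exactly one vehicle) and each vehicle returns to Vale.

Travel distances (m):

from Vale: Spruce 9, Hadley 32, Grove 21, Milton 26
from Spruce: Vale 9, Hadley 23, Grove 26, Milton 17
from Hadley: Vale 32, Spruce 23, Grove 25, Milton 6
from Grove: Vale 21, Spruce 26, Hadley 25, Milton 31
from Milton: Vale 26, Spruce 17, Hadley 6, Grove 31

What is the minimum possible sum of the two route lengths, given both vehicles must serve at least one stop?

96 m — the smallest possible combined total.

There are 2^3 − 1 = 7 ways to divide the 4 stops into two non-empty groups. For each, the best each vehicle can do is its own shortest tour through its group:
  {Spruce} + {Hadley, Grove, Milton}: 18 + 78 = 96
  {Hadley} + {Spruce, Grove, Milton}: 64 + 78 = 142
  {Spruce, Hadley} + {Grove, Milton}: 64 + 78 = 142
  {Grove} + {Spruce, Hadley, Milton}: 42 + 64 = 106
  {Spruce, Grove} + {Hadley, Milton}: 56 + 64 = 120
  {Hadley, Grove} + {Spruce, Milton}: 78 + 52 = 130
  … (7 splits in total)
Best: vehicle 1 Vale → Spruce → Vale = 18; vehicle 2 Vale → Grove → Hadley → Milton → Vale = 78; combined 96.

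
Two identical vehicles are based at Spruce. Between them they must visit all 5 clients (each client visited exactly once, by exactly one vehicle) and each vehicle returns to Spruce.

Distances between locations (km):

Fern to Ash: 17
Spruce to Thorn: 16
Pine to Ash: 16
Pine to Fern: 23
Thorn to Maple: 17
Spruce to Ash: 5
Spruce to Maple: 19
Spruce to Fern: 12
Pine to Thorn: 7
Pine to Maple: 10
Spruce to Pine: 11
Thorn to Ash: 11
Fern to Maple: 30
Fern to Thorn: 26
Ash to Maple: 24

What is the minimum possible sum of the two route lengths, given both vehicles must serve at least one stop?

Check every non-empty split of the stops between the two vehicles; for each half take its own optimal tour:
  {Pine} + {Fern, Thorn, Ash, Maple}: 22 + 75 = 97
  {Fern} + {Pine, Thorn, Ash, Maple}: 24 + 52 = 76
  {Pine, Fern} + {Thorn, Ash, Maple}: 46 + 52 = 98
  {Thorn} + {Pine, Fern, Ash, Maple}: 32 + 73 = 105
  {Pine, Thorn} + {Fern, Ash, Maple}: 34 + 71 = 105
  {Fern, Thorn} + {Pine, Ash, Maple}: 54 + 50 = 104
  … (15 splits in total)
Best: vehicle 1 Spruce → Fern → Spruce = 24; vehicle 2 Spruce → Ash → Thorn → Pine → Maple → Spruce = 52; combined 76.

Minimum combined distance: 76 km.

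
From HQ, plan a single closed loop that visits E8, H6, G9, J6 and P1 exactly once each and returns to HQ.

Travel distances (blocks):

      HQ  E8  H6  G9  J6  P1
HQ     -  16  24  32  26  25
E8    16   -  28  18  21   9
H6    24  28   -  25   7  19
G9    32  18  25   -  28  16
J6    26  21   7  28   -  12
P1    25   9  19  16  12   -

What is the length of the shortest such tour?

Minimum total distance: 93 blocks.

HQ - E8 - H6 - G9 - J6 - P1 - HQ: 16+28+25+28+12+25 = 134
HQ - E8 - H6 - G9 - P1 - J6 - HQ: 16+28+25+16+12+26 = 123
HQ - E8 - H6 - J6 - G9 - P1 - HQ: 16+28+7+28+16+25 = 120
HQ - E8 - H6 - J6 - P1 - G9 - HQ: 16+28+7+12+16+32 = 111
HQ - E8 - H6 - P1 - G9 - J6 - HQ: 16+28+19+16+28+26 = 133
HQ - E8 - H6 - P1 - J6 - G9 - HQ: 16+28+19+12+28+32 = 135
HQ - E8 - G9 - H6 - J6 - P1 - HQ: 16+18+25+7+12+25 = 103
HQ - E8 - G9 - H6 - P1 - J6 - HQ: 16+18+25+19+12+26 = 116
HQ - E8 - G9 - J6 - H6 - P1 - HQ: 16+18+28+7+19+25 = 113
HQ - E8 - G9 - J6 - P1 - H6 - HQ: 16+18+28+12+19+24 = 117
HQ - E8 - G9 - P1 - H6 - J6 - HQ: 16+18+16+19+7+26 = 102
HQ - E8 - G9 - P1 - J6 - H6 - HQ: 16+18+16+12+7+24 = 93
HQ - E8 - J6 - H6 - G9 - P1 - HQ: 16+21+7+25+16+25 = 110
HQ - E8 - J6 - H6 - P1 - G9 - HQ: 16+21+7+19+16+32 = 111
… (46 more)
The minimum is 93.
One optimal route: HQ → E8 → G9 → P1 → J6 → H6 → HQ (or its reverse).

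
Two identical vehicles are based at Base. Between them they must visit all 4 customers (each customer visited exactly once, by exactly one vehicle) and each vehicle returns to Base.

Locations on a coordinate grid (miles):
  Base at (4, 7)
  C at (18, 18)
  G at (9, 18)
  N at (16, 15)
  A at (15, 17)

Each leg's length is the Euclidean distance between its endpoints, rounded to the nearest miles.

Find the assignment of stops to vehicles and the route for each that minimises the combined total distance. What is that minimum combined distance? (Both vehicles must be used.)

There are 2^3 − 1 = 7 ways to divide the 4 stops into two non-empty groups. For each, the best each vehicle can do is its own shortest tour through its group:
  {C} + {G, N, A}: 36 + 34 = 70
  {G} + {C, N, A}: 24 + 36 = 60
  {C, G} + {N, A}: 39 + 31 = 70
  {N} + {C, G, A}: 28 + 39 = 67
  {C, N} + {G, A}: 36 + 33 = 69
  {G, N} + {C, A}: 34 + 36 = 70
  … (7 splits in total)
Best: vehicle 1 Base → G → Base = 24; vehicle 2 Base → N → C → A → Base = 36; combined 60.

Minimum combined distance: 60 miles.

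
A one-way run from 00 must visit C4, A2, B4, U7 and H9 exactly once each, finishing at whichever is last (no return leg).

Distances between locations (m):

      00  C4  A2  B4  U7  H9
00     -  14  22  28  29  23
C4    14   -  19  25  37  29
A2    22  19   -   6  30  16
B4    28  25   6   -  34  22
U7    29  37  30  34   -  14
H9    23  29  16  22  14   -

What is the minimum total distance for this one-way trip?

There are 5! = 120 possible orderings.
00→C4→A2→B4→U7→H9: 14+19+6+34+14 = 87
00→C4→A2→B4→H9→U7: 14+19+6+22+14 = 75
00→C4→A2→U7→B4→H9: 14+19+30+34+22 = 119
00→C4→A2→U7→H9→B4: 14+19+30+14+22 = 99
00→C4→A2→H9→B4→U7: 14+19+16+22+34 = 105
00→C4→A2→H9→U7→B4: 14+19+16+14+34 = 97
00→C4→B4→A2→U7→H9: 14+25+6+30+14 = 89
00→C4→B4→A2→H9→U7: 14+25+6+16+14 = 75
00→C4→B4→U7→A2→H9: 14+25+34+30+16 = 119
00→C4→B4→U7→H9→A2: 14+25+34+14+16 = 103
00→C4→B4→H9→A2→U7: 14+25+22+16+30 = 107
00→C4→B4→H9→U7→A2: 14+25+22+14+30 = 105
00→C4→U7→A2→B4→H9: 14+37+30+6+22 = 109
00→C4→U7→A2→H9→B4: 14+37+30+16+22 = 119
… (106 more)
The minimum is 75.
One shortest path: 00 → C4 → A2 → B4 → H9 → U7.

75 m — the minimum one-way total.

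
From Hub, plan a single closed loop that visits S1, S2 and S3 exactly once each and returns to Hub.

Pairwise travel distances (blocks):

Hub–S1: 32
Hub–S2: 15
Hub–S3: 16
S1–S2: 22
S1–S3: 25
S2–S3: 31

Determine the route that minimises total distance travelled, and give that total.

There are 3 distinct closed tours to check (reversals are equivalent).
Hub → S1 → S2 → S3 → Hub: 32+22+31+16 = 101
Hub → S1 → S3 → S2 → Hub: 32+25+31+15 = 103
Hub → S2 → S1 → S3 → Hub: 15+22+25+16 = 78
The minimum is 78.
One optimal route: Hub → S2 → S1 → S3 → Hub (or its reverse).

78 blocks — the shortest possible round trip.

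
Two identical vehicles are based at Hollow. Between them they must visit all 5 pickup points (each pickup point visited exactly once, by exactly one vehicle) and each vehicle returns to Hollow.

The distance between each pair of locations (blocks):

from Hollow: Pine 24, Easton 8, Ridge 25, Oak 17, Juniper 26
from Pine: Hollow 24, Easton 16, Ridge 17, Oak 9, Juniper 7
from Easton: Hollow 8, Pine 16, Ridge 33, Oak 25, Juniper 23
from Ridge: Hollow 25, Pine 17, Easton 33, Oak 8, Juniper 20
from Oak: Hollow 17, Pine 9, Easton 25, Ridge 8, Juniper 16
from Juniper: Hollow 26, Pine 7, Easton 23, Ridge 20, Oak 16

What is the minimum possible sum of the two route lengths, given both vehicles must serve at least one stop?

91 blocks — the smallest possible combined total.

There are 2^4 − 1 = 15 ways to divide the 5 stops into two non-empty groups. For each, the best each vehicle can do is its own shortest tour through its group:
  {Pine} + {Easton, Ridge, Oak, Juniper}: 48 + 76 = 124
  {Easton} + {Pine, Ridge, Oak, Juniper}: 16 + 75 = 91
  {Pine, Easton} + {Ridge, Oak, Juniper}: 48 + 71 = 119
  {Ridge} + {Pine, Easton, Oak, Juniper}: 50 + 64 = 114
  {Pine, Ridge} + {Easton, Oak, Juniper}: 66 + 64 = 130
  {Easton, Ridge} + {Pine, Oak, Juniper}: 66 + 59 = 125
  … (15 splits in total)
Best: vehicle 1 Hollow → Easton → Hollow = 16; vehicle 2 Hollow → Ridge → Oak → Pine → Juniper → Hollow = 75; combined 91.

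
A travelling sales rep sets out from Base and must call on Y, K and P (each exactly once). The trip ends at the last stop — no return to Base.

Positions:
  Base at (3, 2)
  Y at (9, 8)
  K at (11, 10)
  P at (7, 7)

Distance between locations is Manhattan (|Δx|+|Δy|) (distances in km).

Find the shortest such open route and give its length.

Minimum one-way distance = 16 km.

There are 3! = 6 possible orderings.
Base → Y → K → P: 12+4+7 = 23
Base → Y → P → K: 12+3+7 = 22
Base → K → Y → P: 16+4+3 = 23
Base → K → P → Y: 16+7+3 = 26
Base → P → Y → K: 9+3+4 = 16
Base → P → K → Y: 9+7+4 = 20
The minimum is 16.
One shortest path: Base → P → Y → K.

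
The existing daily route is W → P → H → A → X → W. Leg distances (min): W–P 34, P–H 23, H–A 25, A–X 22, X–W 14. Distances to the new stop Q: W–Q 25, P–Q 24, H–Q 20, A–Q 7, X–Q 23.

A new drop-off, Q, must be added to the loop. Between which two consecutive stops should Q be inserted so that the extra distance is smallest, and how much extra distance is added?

Adding 2 min by placing Q on the H–A leg.

Insertion cost between consecutive stops i–j is d(i,Q) + d(Q,j) − d(i,j):
  between W and P: 25 + 24 − 34 = 15
  between P and H: 24 + 20 − 23 = 21
  between H and A: 20 + 7 − 25 = 2
  between A and X: 7 + 23 − 22 = 8
  between X and W: 23 + 25 − 14 = 34
Cheapest insertion is between H and A, adding 2.
New total = 118 + 2 = 120.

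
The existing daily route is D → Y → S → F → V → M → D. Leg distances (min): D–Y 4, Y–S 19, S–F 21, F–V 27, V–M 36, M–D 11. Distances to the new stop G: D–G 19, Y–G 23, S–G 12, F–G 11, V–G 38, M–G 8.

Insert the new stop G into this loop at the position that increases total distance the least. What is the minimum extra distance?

Insertion cost between consecutive stops i–j is d(i,G) + d(G,j) − d(i,j):
  between D and Y: 19 + 23 − 4 = 38
  between Y and S: 23 + 12 − 19 = 16
  between S and F: 12 + 11 − 21 = 2
  between F and V: 11 + 38 − 27 = 22
  between V and M: 38 + 8 − 36 = 10
  between M and D: 8 + 19 − 11 = 16
Cheapest insertion is between S and F, adding 2.
New total = 118 + 2 = 120.

Minimum extra distance: 2 min, inserting G between S and F.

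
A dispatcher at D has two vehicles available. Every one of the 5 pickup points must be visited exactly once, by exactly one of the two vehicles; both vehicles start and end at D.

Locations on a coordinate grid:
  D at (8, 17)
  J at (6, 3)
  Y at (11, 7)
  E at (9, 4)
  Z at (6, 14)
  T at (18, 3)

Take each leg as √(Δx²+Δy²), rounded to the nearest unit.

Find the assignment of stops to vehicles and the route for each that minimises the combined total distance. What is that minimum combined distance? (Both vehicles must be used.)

Check every non-empty split of the stops between the two vehicles; for each half take its own optimal tour:
  {J} + {Y, E, Z, T}: 28 + 41 = 69
  {Y} + {J, E, Z, T}: 20 + 44 = 64
  {J, Y} + {E, Z, T}: 30 + 40 = 70
  {E} + {J, Y, Z, T}: 26 + 45 = 71
  {J, E} + {Y, Z, T}: 30 + 38 = 68
  {Y, E} + {J, Z, T}: 27 + 44 = 71
  … (15 splits in total)
  {Z} + {J, Y, E, T}: 8 + 44 = 52  ← best
Best: vehicle 1 D → Z → D = 8; vehicle 2 D → J → E → T → Y → D = 44; combined 52.

52 — the smallest possible combined total.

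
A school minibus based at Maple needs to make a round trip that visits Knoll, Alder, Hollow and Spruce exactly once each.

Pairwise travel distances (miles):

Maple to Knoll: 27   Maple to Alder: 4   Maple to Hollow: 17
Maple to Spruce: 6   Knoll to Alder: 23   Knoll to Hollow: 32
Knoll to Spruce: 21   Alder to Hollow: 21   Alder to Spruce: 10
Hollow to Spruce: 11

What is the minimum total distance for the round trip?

Shortest round trip = 76 miles.

There are 12 distinct closed tours to check (reversals are equivalent).
Maple - Knoll - Alder - Hollow - Spruce - Maple: 27+23+21+11+6 = 88
Maple - Knoll - Alder - Spruce - Hollow - Maple: 27+23+10+11+17 = 88
Maple - Knoll - Hollow - Alder - Spruce - Maple: 27+32+21+10+6 = 96
Maple - Knoll - Hollow - Spruce - Alder - Maple: 27+32+11+10+4 = 84
Maple - Knoll - Spruce - Alder - Hollow - Maple: 27+21+10+21+17 = 96
Maple - Knoll - Spruce - Hollow - Alder - Maple: 27+21+11+21+4 = 84
Maple - Alder - Knoll - Hollow - Spruce - Maple: 4+23+32+11+6 = 76
Maple - Alder - Knoll - Spruce - Hollow - Maple: 4+23+21+11+17 = 76
Maple - Alder - Hollow - Knoll - Spruce - Maple: 4+21+32+21+6 = 84
Maple - Alder - Spruce - Knoll - Hollow - Maple: 4+10+21+32+17 = 84
Maple - Hollow - Knoll - Alder - Spruce - Maple: 17+32+23+10+6 = 88
Maple - Hollow - Alder - Knoll - Spruce - Maple: 17+21+23+21+6 = 88
The minimum is 76.
One optimal route: Maple → Alder → Knoll → Hollow → Spruce → Maple (or its reverse).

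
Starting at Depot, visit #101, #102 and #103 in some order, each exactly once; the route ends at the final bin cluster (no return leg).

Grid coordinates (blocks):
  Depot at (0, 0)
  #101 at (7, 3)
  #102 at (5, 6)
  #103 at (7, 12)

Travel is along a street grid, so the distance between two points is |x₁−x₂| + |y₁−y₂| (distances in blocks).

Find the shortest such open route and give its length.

Shortest open route: 23 blocks.

There are 3! = 6 possible orderings.
Depot→#101→#102→#103: 10+5+8 = 23
Depot→#101→#103→#102: 10+9+8 = 27
Depot→#102→#101→#103: 11+5+9 = 25
Depot→#102→#103→#101: 11+8+9 = 28
Depot→#103→#101→#102: 19+9+5 = 33
Depot→#103→#102→#101: 19+8+5 = 32
The minimum is 23.
One shortest path: Depot → #101 → #102 → #103.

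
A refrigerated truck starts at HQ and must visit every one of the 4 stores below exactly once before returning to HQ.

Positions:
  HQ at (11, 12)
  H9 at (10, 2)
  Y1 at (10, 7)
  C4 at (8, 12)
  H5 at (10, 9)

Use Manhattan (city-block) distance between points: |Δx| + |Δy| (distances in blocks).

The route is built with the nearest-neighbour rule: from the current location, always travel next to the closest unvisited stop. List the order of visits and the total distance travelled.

Total distance 26 blocks via the nearest-neighbour route HQ → C4 → H5 → Y1 → H9 → HQ.

From HQ: distances to unvisited — C4=3, H5=4, Y1=6, H9=11. Nearest is C4 (3).
From C4: distances to unvisited — H5=5, Y1=7, H9=12. Nearest is H5 (5).
From H5: distances to unvisited — Y1=2, H9=7. Nearest is Y1 (2).
From Y1: distances to unvisited — H9=5. Nearest is H9 (5).
Return H9→HQ: 11.
Total = 3 + 5 + 2 + 5 + 11 = 26.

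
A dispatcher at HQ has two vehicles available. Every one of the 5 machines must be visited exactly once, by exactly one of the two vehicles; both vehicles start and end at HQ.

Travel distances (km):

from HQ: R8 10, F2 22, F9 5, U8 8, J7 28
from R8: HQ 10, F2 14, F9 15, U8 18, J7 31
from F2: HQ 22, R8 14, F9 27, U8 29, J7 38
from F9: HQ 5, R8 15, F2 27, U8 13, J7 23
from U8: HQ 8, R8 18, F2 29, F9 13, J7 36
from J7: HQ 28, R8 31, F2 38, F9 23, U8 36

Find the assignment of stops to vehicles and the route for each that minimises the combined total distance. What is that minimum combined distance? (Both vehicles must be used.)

There are 2^4 − 1 = 15 ways to divide the 5 stops into two non-empty groups. For each, the best each vehicle can do is its own shortest tour through its group:
  {R8} + {F2, F9, U8, J7}: 20 + 103 = 123
  {F2} + {R8, F9, U8, J7}: 44 + 85 = 129
  {R8, F2} + {F9, U8, J7}: 46 + 72 = 118
  {F9} + {R8, F2, U8, J7}: 10 + 106 = 116
  {R8, F9} + {F2, U8, J7}: 30 + 103 = 133
  {F2, F9} + {R8, U8, J7}: 54 + 85 = 139
  … (15 splits in total)
  {U8} + {R8, F2, F9, J7}: 16 + 90 = 106  ← best
Best: vehicle 1 HQ → U8 → HQ = 16; vehicle 2 HQ → R8 → F2 → J7 → F9 → HQ = 90; combined 106.

Minimum combined distance: 106 km.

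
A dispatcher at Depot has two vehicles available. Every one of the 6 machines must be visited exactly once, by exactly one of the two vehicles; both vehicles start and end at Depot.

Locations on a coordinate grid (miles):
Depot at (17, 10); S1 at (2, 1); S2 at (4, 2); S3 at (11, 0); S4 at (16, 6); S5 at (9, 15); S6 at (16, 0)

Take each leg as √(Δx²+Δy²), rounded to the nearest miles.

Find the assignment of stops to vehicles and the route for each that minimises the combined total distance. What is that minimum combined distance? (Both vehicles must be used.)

Check every non-empty split of the stops between the two vehicles; for each half take its own optimal tour:
  {S1} + {S2, S3, S4, S5, S6}: 34 + 45 = 79
  {S2} + {S1, S3, S4, S5, S6}: 30 + 49 = 79
  {S1, S2} + {S3, S4, S5, S6}: 34 + 39 = 73
  {S3} + {S1, S2, S4, S5, S6}: 24 + 49 = 73
  {S1, S3} + {S2, S4, S5, S6}: 38 + 45 = 83
  {S2, S3} + {S1, S4, S5, S6}: 34 + 49 = 83
  … (31 splits in total)
  {S4} + {S1, S2, S3, S5, S6}: 8 + 49 = 57  ← best
Best: vehicle 1 Depot → S4 → Depot = 8; vehicle 2 Depot → S5 → S1 → S2 → S3 → S6 → Depot = 49; combined 57.

Minimum combined distance: 57 miles.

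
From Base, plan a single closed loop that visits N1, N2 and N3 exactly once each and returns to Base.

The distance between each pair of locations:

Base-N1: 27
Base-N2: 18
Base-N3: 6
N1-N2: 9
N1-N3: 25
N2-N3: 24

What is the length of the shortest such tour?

Minimum total distance: 58.

Base → N1 → N2 → N3 → Base: 27+9+24+6 = 66
Base → N1 → N3 → N2 → Base: 27+25+24+18 = 94
Base → N2 → N1 → N3 → Base: 18+9+25+6 = 58
The minimum is 58.
One optimal route: Base → N2 → N1 → N3 → Base (or its reverse).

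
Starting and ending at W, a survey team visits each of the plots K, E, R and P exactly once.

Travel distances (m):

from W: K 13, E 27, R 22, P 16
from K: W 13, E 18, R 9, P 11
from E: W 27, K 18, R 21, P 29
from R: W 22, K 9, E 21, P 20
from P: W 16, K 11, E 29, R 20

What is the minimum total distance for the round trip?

W - K - E - R - P - W: 13+18+21+20+16 = 88
W - K - E - P - R - W: 13+18+29+20+22 = 102
W - K - R - E - P - W: 13+9+21+29+16 = 88
W - K - R - P - E - W: 13+9+20+29+27 = 98
W - K - P - E - R - W: 13+11+29+21+22 = 96
W - K - P - R - E - W: 13+11+20+21+27 = 92
W - E - K - R - P - W: 27+18+9+20+16 = 90
W - E - K - P - R - W: 27+18+11+20+22 = 98
W - E - R - K - P - W: 27+21+9+11+16 = 84
W - E - P - K - R - W: 27+29+11+9+22 = 98
W - R - K - E - P - W: 22+9+18+29+16 = 94
W - R - E - K - P - W: 22+21+18+11+16 = 88
The minimum is 84.
One optimal route: W → E → R → K → P → W (or its reverse).

84 m — the shortest possible round trip.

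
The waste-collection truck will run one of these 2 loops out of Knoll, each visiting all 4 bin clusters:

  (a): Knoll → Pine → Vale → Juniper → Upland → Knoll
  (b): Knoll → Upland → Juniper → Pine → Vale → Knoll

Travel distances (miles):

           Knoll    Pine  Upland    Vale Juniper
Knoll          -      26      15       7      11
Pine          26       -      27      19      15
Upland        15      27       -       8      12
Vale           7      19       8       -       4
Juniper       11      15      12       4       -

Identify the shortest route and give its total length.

(a): 26 + 19 + 4 + 12 + 15 = 76
(b): 15 + 12 + 15 + 19 + 7 = 68

68 miles — (b) is the shortest.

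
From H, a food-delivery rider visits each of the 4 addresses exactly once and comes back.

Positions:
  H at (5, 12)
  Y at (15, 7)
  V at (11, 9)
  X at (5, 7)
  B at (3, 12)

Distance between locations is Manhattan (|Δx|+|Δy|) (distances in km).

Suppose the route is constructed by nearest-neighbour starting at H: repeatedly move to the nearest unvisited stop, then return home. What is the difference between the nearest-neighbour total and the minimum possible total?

H: B=2, X=5, V=9, Y=15 ⇒ B
B: X=7, V=11, Y=17 ⇒ X
X: V=8, Y=10 ⇒ V
V: Y=6 ⇒ Y
NN route H → B → X → V → Y → H costs 38.
Optimal: H → V → Y → X → B → H costs 34 (by enumerating all 12 distinct tours).
Excess = 38 − 34 = 4.

Excess over optimum: 4 km.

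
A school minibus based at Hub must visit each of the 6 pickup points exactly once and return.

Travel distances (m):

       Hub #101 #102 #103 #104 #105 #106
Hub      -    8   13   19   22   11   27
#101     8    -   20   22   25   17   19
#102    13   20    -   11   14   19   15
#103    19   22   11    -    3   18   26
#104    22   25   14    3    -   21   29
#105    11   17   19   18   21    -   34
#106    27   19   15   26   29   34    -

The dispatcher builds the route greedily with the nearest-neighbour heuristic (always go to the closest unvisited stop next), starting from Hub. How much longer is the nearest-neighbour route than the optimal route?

Hub: #101=8, #105=11, #102=13, #103=19, #104=22, #106=27 ⇒ #101
#101: #105=17, #106=19, #102=20, #103=22, #104=25 ⇒ #105
#105: #103=18, #102=19, #104=21, #106=34 ⇒ #103
#103: #104=3, #102=11, #106=26 ⇒ #104
#104: #102=14, #106=29 ⇒ #102
#102: #106=15 ⇒ #106
NN route Hub → #101 → #105 → #103 → #104 → #102 → #106 → Hub costs 102.
Optimal: Hub → #101 → #106 → #102 → #103 → #104 → #105 → Hub costs 88 (by enumerating all 360 distinct tours).
Excess = 102 − 88 = 14.

14 m longer than the optimal tour.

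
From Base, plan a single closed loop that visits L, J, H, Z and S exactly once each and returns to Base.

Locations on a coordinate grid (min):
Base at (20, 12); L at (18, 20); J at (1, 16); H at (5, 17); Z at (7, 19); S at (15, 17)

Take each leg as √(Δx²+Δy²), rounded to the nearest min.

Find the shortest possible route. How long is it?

46 min — the shortest possible round trip.

There are 60 distinct closed tours to check (reversals are equivalent).
Base-L-J-H-Z-S-Base: 8+17+4+3+8+7 = 47
Base-L-J-H-S-Z-Base: 8+17+4+10+8+15 = 62
Base-L-J-Z-H-S-Base: 8+17+7+3+10+7 = 52
Base-L-J-Z-S-H-Base: 8+17+7+8+10+16 = 66
Base-L-J-S-H-Z-Base: 8+17+14+10+3+15 = 67
Base-L-J-S-Z-H-Base: 8+17+14+8+3+16 = 66
Base-L-H-J-Z-S-Base: 8+13+4+7+8+7 = 47
Base-L-H-J-S-Z-Base: 8+13+4+14+8+15 = 62
Base-L-H-Z-J-S-Base: 8+13+3+7+14+7 = 52
Base-L-H-Z-S-J-Base: 8+13+3+8+14+19 = 65
Base-L-H-S-J-Z-Base: 8+13+10+14+7+15 = 67
Base-L-H-S-Z-J-Base: 8+13+10+8+7+19 = 65
Base-L-Z-J-H-S-Base: 8+11+7+4+10+7 = 47
Base-L-Z-J-S-H-Base: 8+11+7+14+10+16 = 66
… (46 more)
Base-L-S-Z-H-J-Base: 8+4+8+3+4+19 = 46  ← best
The minimum is 46.
One optimal route: Base → L → S → Z → H → J → Base (or its reverse).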